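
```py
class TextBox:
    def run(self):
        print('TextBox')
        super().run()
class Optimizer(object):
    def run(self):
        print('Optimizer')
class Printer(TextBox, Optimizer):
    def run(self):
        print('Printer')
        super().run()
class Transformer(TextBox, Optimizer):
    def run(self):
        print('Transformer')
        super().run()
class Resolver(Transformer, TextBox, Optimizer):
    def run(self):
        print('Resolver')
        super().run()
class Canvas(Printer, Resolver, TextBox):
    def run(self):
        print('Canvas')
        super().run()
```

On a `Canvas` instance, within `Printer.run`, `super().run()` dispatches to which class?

L[Canvas] = Canvas + merge(L[Printer], L[Resolver], L[TextBox], [Printer Resolver TextBox])
  take Printer:  [Printer TextBox Optimizer object] + [Resolver Transformer TextBox Optimizer object] + [TextBox object] + [Printer Resolver TextBox]
  take Resolver:  [TextBox Optimizer object] + [Resolver Transformer TextBox Optimizer object] + [TextBox object] + [Resolver TextBox]
  take Transformer:  [TextBox Optimizer object] + [Transformer TextBox Optimizer object] + [TextBox object] + [TextBox]
  take TextBox:  [TextBox Optimizer object] + [TextBox Optimizer object] + [TextBox object] + [TextBox]
  take Optimizer:  [Optimizer object] + [Optimizer object] + [object]
  take object:  [object] + [object] + [object]
MRO: Canvas Printer Resolver Transformer TextBox Optimizer object
super() in Printer.run on a Canvas instance goes to the class after Printer in Canvas's MRO: Resolver.

Resolver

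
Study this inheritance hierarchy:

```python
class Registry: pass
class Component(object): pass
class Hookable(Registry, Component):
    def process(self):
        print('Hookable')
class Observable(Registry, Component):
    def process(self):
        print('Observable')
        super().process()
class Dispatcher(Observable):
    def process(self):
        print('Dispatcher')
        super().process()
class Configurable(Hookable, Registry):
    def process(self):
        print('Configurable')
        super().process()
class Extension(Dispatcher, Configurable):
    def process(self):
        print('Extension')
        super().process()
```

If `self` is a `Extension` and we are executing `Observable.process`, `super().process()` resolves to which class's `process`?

L[Extension] = Extension + merge(L[Dispatcher], L[Configurable], [Dispatcher Configurable])
  take Dispatcher:  [Dispatcher Observable Registry Component object] + [Configurable Hookable Registry Component object] + [Dispatcher Configurable]
  take Observable:  [Observable Registry Component object] + [Configurable Hookable Registry Component object] + [Configurable]
  take Configurable:  [Registry Component object] + [Configurable Hookable Registry Component object] + [Configurable]
  take Hookable:  [Registry Component object] + [Hookable Registry Component object]
  take Registry:  [Registry Component object] + [Registry Component object]
  take Component:  [Component object] + [Component object]
  take object:  [object] + [object]
MRO: Extension Dispatcher Observable Configurable Hookable Registry Component object
super() in Observable.process on a Extension instance goes to the class after Observable in Extension's MRO: Configurable.

Configurable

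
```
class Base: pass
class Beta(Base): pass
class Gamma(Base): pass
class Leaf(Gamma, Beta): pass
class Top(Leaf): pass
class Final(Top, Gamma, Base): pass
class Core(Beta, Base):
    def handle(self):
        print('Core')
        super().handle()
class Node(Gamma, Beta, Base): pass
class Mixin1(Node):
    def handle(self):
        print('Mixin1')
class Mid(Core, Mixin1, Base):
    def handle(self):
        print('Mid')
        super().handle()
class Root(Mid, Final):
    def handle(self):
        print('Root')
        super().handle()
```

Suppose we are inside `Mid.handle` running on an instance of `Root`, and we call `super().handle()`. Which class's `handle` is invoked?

Core

L[Root] = Root + merge(L[Mid], L[Final], [Mid Final])
  take Mid:  [Mid Core Mixin1 Node Gamma Beta Base object] + [Final Top Leaf Gamma Beta Base object] + [Mid Final]
  take Core:  [Core Mixin1 Node Gamma Beta Base object] + [Final Top Leaf Gamma Beta Base object] + [Final]
  take Mixin1:  [Mixin1 Node Gamma Beta Base object] + [Final Top Leaf Gamma Beta Base object] + [Final]
  take Node:  [Node Gamma Beta Base object] + [Final Top Leaf Gamma Beta Base object] + [Final]
  take Final:  [Gamma Beta Base object] + [Final Top Leaf Gamma Beta Base object] + [Final]
  take Top:  [Gamma Beta Base object] + [Top Leaf Gamma Beta Base object]
  take Leaf:  [Gamma Beta Base object] + [Leaf Gamma Beta Base object]
  take Gamma:  [Gamma Beta Base object] + [Gamma Beta Base object]
  take Beta:  [Beta Base object] + [Beta Base object]
  take Base:  [Base object] + [Base object]
  take object:  [object] + [object]
MRO: Root Mid Core Mixin1 Node Final Top Leaf Gamma Beta Base object
super() in Mid.handle on a Root instance goes to the class after Mid in Root's MRO: Core.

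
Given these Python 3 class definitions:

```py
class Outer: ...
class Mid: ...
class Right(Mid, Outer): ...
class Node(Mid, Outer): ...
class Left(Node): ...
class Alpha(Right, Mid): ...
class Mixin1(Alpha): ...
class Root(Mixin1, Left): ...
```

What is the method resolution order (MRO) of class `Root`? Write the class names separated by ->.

L[Root] = Root + merge(L[Mixin1], L[Left], [Mixin1 Left])
  take Mixin1:  [Mixin1 Alpha Right Mid Outer object] + [Left Node Mid Outer object] + [Mixin1 Left]
  take Alpha:  [Alpha Right Mid Outer object] + [Left Node Mid Outer object] + [Left]
  take Right:  [Right Mid Outer object] + [Left Node Mid Outer object] + [Left]
  take Left:  [Mid Outer object] + [Left Node Mid Outer object] + [Left]
  take Node:  [Mid Outer object] + [Node Mid Outer object]
  take Mid:  [Mid Outer object] + [Mid Outer object]
  take Outer:  [Outer object] + [Outer object]
  take object:  [object] + [object]

Root -> Mixin1 -> Alpha -> Right -> Left -> Node -> Mid -> Outer -> object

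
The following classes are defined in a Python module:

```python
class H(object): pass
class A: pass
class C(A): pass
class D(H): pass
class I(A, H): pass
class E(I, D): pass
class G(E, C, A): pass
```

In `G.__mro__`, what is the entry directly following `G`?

E

L[G] = G + merge(L[E], L[C], L[A], [E C A])
  take E:  [E I A D H object] + [C A object] + [A object] + [E C A]
  take I:  [I A D H object] + [C A object] + [A object] + [C A]
  take C:  [A D H object] + [C A object] + [A object] + [C A]
  take A:  [A D H object] + [A object] + [A object] + [A]
  take D:  [D H object] + [object] + [object]
  take H:  [H object] + [object] + [object]
  take object:  [object] + [object] + [object]
MRO: G E I C A D H object
G is at position 0; next is E.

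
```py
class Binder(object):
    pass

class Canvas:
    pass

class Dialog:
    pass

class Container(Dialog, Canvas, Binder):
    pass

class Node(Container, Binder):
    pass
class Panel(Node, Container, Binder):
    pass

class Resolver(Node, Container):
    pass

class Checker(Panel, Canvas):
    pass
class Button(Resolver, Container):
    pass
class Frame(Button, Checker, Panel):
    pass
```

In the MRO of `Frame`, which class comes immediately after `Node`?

L[Frame] = Frame + merge(L[Button], L[Checker], L[Panel], [Button Checker Panel])
  take Button:  [Button Resolver Node Container Dialog Canvas Binder object] + [Checker Panel Node Container Dialog Canvas Binder object] + [Panel Node Container Dialog Canvas Binder object] + [Button Checker Panel]
  take Resolver:  [Resolver Node Container Dialog Canvas Binder object] + [Checker Panel Node Container Dialog Canvas Binder object] + [Panel Node Container Dialog Canvas Binder object] + [Checker Panel]
  take Checker:  [Node Container Dialog Canvas Binder object] + [Checker Panel Node Container Dialog Canvas Binder object] + [Panel Node Container Dialog Canvas Binder object] + [Checker Panel]
  take Panel:  [Node Container Dialog Canvas Binder object] + [Panel Node Container Dialog Canvas Binder object] + [Panel Node Container Dialog Canvas Binder object] + [Panel]
  take Node:  [Node Container Dialog Canvas Binder object] + [Node Container Dialog Canvas Binder object] + [Node Container Dialog Canvas Binder object]
  take Container:  [Container Dialog Canvas Binder object] + [Container Dialog Canvas Binder object] + [Container Dialog Canvas Binder object]
  take Dialog:  [Dialog Canvas Binder object] + [Dialog Canvas Binder object] + [Dialog Canvas Binder object]
  take Canvas:  [Canvas Binder object] + [Canvas Binder object] + [Canvas Binder object]
  take Binder:  [Binder object] + [Binder object] + [Binder object]
  take object:  [object] + [object] + [object]
MRO: Frame Button Resolver Checker Panel Node Container Dialog Canvas Binder object
Node is at position 5; next is Container.

Container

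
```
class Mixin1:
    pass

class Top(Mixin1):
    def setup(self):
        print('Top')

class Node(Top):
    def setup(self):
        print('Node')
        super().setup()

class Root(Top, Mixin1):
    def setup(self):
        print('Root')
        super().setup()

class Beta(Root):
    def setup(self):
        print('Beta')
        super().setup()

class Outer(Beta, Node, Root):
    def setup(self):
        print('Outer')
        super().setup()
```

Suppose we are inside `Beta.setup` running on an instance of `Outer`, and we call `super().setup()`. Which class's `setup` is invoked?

L[Outer] = Outer + merge(L[Beta], L[Node], L[Root], [Beta Node Root])
  take Beta:  [Beta Root Top Mixin1 object] + [Node Top Mixin1 object] + [Root Top Mixin1 object] + [Beta Node Root]
  take Node:  [Root Top Mixin1 object] + [Node Top Mixin1 object] + [Root Top Mixin1 object] + [Node Root]
  take Root:  [Root Top Mixin1 object] + [Top Mixin1 object] + [Root Top Mixin1 object] + [Root]
  take Top:  [Top Mixin1 object] + [Top Mixin1 object] + [Top Mixin1 object]
  take Mixin1:  [Mixin1 object] + [Mixin1 object] + [Mixin1 object]
  take object:  [object] + [object] + [object]
MRO: Outer Beta Node Root Top Mixin1 object
super() in Beta.setup on a Outer instance goes to the class after Beta in Outer's MRO: Node.

Node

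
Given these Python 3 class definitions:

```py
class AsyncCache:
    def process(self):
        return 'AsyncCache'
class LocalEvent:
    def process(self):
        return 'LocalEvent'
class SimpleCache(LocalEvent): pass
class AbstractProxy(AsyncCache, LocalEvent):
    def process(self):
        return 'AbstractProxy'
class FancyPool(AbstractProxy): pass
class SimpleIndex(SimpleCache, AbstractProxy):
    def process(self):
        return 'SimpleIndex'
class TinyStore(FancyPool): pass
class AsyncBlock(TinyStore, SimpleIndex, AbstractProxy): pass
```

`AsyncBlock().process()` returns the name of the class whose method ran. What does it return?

L[AsyncBlock] = AsyncBlock + merge(L[TinyStore], L[SimpleIndex], L[AbstractProxy], [TinyStore SimpleIndex AbstractProxy])
  take TinyStore:  [TinyStore FancyPool AbstractProxy AsyncCache LocalEvent object] + [SimpleIndex SimpleCache AbstractProxy AsyncCache LocalEvent object] + [AbstractProxy AsyncCache LocalEvent object] + [TinyStore SimpleIndex AbstractProxy]
  take FancyPool:  [FancyPool AbstractProxy AsyncCache LocalEvent object] + [SimpleIndex SimpleCache AbstractProxy AsyncCache LocalEvent object] + [AbstractProxy AsyncCache LocalEvent object] + [SimpleIndex AbstractProxy]
  take SimpleIndex:  [AbstractProxy AsyncCache LocalEvent object] + [SimpleIndex SimpleCache AbstractProxy AsyncCache LocalEvent object] + [AbstractProxy AsyncCache LocalEvent object] + [SimpleIndex AbstractProxy]
  take SimpleCache:  [AbstractProxy AsyncCache LocalEvent object] + [SimpleCache AbstractProxy AsyncCache LocalEvent object] + [AbstractProxy AsyncCache LocalEvent object] + [AbstractProxy]
  take AbstractProxy:  [AbstractProxy AsyncCache LocalEvent object] + [AbstractProxy AsyncCache LocalEvent object] + [AbstractProxy AsyncCache LocalEvent object] + [AbstractProxy]
  take AsyncCache:  [AsyncCache LocalEvent object] + [AsyncCache LocalEvent object] + [AsyncCache LocalEvent object]
  take LocalEvent:  [LocalEvent object] + [LocalEvent object] + [LocalEvent object]
  take object:  [object] + [object] + [object]
MRO: AsyncBlock TinyStore FancyPool SimpleIndex SimpleCache AbstractProxy AsyncCache LocalEvent object
process is defined in: AbstractProxy, AsyncCache, LocalEvent, SimpleIndex. First along the MRO is SimpleIndex.

SimpleIndex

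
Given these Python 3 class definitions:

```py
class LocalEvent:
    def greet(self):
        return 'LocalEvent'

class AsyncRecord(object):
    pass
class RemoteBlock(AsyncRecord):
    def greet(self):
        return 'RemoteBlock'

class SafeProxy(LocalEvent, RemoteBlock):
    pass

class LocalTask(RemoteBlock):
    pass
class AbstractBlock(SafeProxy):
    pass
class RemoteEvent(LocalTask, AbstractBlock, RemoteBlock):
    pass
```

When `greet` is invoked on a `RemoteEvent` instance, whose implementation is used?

L[RemoteEvent] = RemoteEvent + merge(L[LocalTask], L[AbstractBlock], L[RemoteBlock], [LocalTask AbstractBlock RemoteBlock])
  take LocalTask:  [LocalTask RemoteBlock AsyncRecord object] + [AbstractBlock SafeProxy LocalEvent RemoteBlock AsyncRecord object] + [RemoteBlock AsyncRecord object] + [LocalTask AbstractBlock RemoteBlock]
  take AbstractBlock:  [RemoteBlock AsyncRecord object] + [AbstractBlock SafeProxy LocalEvent RemoteBlock AsyncRecord object] + [RemoteBlock AsyncRecord object] + [AbstractBlock RemoteBlock]
  take SafeProxy:  [RemoteBlock AsyncRecord object] + [SafeProxy LocalEvent RemoteBlock AsyncRecord object] + [RemoteBlock AsyncRecord object] + [RemoteBlock]
  take LocalEvent:  [RemoteBlock AsyncRecord object] + [LocalEvent RemoteBlock AsyncRecord object] + [RemoteBlock AsyncRecord object] + [RemoteBlock]
  take RemoteBlock:  [RemoteBlock AsyncRecord object] + [RemoteBlock AsyncRecord object] + [RemoteBlock AsyncRecord object] + [RemoteBlock]
  take AsyncRecord:  [AsyncRecord object] + [AsyncRecord object] + [AsyncRecord object]
  take object:  [object] + [object] + [object]
MRO: RemoteEvent LocalTask AbstractBlock SafeProxy LocalEvent RemoteBlock AsyncRecord object
greet is defined in: LocalEvent, RemoteBlock. First along the MRO is LocalEvent.

LocalEvent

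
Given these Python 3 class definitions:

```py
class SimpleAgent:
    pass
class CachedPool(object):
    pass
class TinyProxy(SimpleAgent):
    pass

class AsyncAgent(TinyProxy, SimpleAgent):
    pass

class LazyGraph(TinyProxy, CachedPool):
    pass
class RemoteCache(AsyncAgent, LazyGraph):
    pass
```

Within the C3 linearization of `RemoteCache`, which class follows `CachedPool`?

L[RemoteCache] = RemoteCache + merge(L[AsyncAgent], L[LazyGraph], [AsyncAgent LazyGraph])
  take AsyncAgent:  [AsyncAgent TinyProxy SimpleAgent object] + [LazyGraph TinyProxy SimpleAgent CachedPool object] + [AsyncAgent LazyGraph]
  take LazyGraph:  [TinyProxy SimpleAgent object] + [LazyGraph TinyProxy SimpleAgent CachedPool object] + [LazyGraph]
  take TinyProxy:  [TinyProxy SimpleAgent object] + [TinyProxy SimpleAgent CachedPool object]
  take SimpleAgent:  [SimpleAgent object] + [SimpleAgent CachedPool object]
  take CachedPool:  [object] + [CachedPool object]
  take object:  [object] + [object]
MRO: RemoteCache AsyncAgent LazyGraph TinyProxy SimpleAgent CachedPool object
CachedPool is at position 5; next is object.

object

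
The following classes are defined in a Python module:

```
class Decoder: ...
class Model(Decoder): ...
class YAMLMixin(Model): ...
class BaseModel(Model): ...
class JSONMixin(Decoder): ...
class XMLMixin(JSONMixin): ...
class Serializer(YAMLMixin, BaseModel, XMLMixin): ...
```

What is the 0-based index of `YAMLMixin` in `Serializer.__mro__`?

1

L[Serializer] = Serializer + merge(L[YAMLMixin], L[BaseModel], L[XMLMixin], [YAMLMixin BaseModel XMLMixin])
  take YAMLMixin:  [YAMLMixin Model Decoder object] + [BaseModel Model Decoder object] + [XMLMixin JSONMixin Decoder object] + [YAMLMixin BaseModel XMLMixin]
  take BaseModel:  [Model Decoder object] + [BaseModel Model Decoder object] + [XMLMixin JSONMixin Decoder object] + [BaseModel XMLMixin]
  take Model:  [Model Decoder object] + [Model Decoder object] + [XMLMixin JSONMixin Decoder object] + [XMLMixin]
  take XMLMixin:  [Decoder object] + [Decoder object] + [XMLMixin JSONMixin Decoder object] + [XMLMixin]
  take JSONMixin:  [Decoder object] + [Decoder object] + [JSONMixin Decoder object]
  take Decoder:  [Decoder object] + [Decoder object] + [Decoder object]
  take object:  [object] + [object] + [object]
MRO: Serializer YAMLMixin BaseModel Model XMLMixin JSONMixin Decoder object
YAMLMixin sits at index 1.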